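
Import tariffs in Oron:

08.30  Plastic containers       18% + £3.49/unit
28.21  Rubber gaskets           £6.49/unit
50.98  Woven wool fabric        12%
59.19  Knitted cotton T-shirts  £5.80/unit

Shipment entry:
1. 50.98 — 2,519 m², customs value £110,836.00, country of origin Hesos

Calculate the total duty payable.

£13,300.32

Line 1 (50.98, Hesos, 2,519 m², £110,836.00):
Base rate for 50.98 is 12%.
Duty = £110,836.00 × 12% = £13,300.32.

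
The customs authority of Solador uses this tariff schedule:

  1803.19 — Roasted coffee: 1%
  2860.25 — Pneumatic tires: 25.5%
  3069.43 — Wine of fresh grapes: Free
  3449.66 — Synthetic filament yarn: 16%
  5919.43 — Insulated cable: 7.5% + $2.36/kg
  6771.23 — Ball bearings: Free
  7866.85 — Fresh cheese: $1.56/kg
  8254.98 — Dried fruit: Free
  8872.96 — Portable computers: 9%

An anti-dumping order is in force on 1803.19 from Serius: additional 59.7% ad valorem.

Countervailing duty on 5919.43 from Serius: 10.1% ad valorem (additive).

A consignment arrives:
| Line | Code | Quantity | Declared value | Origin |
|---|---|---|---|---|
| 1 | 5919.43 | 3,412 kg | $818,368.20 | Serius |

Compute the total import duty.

$152,085.12

Line 1 (5919.43, Serius, 3,412 kg, $818,368.20):
Base rate for 5919.43 is 7.5% + $2.36/kg.
Additional duty on 5919.43 from Serius: +10.1%. Applied ad valorem rate: 7.5% + 10.1% = 17.6%.
Duty = $818,368.20 × 17.6% + 3,412 × $2.36 = $152,085.12.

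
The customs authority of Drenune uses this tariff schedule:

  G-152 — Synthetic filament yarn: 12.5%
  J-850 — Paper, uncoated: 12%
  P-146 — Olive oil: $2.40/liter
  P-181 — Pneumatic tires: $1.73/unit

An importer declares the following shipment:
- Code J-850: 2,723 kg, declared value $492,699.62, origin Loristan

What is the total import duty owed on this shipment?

$59,123.95

Line 1 (J-850, Loristan, 2,723 kg, $492,699.62):
Base rate for J-850 is 12%.
Duty = $492,699.62 × 12% = $59,123.95.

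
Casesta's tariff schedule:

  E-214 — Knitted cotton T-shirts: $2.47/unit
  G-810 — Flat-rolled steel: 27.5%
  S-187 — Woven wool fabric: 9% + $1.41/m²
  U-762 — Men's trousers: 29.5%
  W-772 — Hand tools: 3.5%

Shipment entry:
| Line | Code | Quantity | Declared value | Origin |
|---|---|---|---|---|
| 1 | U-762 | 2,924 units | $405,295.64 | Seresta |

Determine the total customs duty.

$119,562.21

Line 1 (U-762, Seresta, 2,924 units, $405,295.64):
Base rate for U-762 is 29.5%.
Duty = $405,295.64 × 29.5% = $119,562.21.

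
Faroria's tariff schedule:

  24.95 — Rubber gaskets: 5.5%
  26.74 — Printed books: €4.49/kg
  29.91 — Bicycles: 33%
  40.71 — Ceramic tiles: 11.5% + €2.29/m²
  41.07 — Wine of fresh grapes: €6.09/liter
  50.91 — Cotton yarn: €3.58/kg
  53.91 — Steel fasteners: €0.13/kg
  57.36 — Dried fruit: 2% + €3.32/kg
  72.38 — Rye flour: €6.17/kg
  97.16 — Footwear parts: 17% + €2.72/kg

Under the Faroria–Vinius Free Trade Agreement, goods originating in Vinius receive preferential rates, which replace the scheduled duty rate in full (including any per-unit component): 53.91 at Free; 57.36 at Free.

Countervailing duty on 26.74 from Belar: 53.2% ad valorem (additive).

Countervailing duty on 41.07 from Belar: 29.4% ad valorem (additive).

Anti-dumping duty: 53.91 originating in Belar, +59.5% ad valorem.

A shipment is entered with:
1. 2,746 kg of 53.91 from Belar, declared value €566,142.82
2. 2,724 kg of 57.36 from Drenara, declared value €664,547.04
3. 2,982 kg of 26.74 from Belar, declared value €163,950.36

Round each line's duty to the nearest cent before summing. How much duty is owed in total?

€460,157.35

Line 1 (53.91, Belar, 2,746 kg, €566,142.82):
Base rate for 53.91 is €0.13/kg.
53.91 has an FTA preferential rate, but origin Belar is not Vinius; base rate stands.
Additional duty on 53.91 from Belar: +59.5% ad valorem. Applied ad valorem rate = 59.5%.
Duty = €566,142.82 × 59.5% + 2,746 × €0.13 = €337,211.96.
Line 2 (57.36, Drenara, 2,724 kg, €664,547.04):
Base rate for 57.36 is 2% + €3.32/kg.
57.36 has an FTA preferential rate, but origin Drenara is not Vinius; base rate stands.
Duty = €664,547.04 × 2% + 2,724 × €3.32 = €22,334.62.
Line 3 (26.74, Belar, 2,982 kg, €163,950.36):
Base rate for 26.74 is €4.49/kg.
Additional duty on 26.74 from Belar: +53.2% ad valorem. Applied ad valorem rate = 53.2%.
Duty = €163,950.36 × 53.2% + 2,982 × €4.49 = €100,610.77.
Total = €337,211.96 + €22,334.62 + €100,610.77 = €460,157.35.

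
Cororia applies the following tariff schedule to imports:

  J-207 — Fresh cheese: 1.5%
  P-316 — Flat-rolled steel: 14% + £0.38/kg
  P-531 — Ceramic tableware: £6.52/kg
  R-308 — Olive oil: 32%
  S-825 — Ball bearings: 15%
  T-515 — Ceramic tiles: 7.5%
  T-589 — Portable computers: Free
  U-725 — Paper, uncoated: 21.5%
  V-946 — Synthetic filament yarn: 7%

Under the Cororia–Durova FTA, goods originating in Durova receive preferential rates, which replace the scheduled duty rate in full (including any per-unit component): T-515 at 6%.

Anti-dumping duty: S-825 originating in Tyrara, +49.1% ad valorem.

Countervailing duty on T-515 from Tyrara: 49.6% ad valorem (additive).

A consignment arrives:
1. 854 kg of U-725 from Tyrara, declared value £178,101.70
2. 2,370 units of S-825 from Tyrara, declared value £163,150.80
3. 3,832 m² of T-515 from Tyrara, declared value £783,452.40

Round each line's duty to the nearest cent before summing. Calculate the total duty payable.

Line 1 (U-725, Tyrara, 854 kg, £178,101.70):
Base rate for U-725 is 21.5%.
Duty = £178,101.70 × 21.5% = £38,291.87.
Line 2 (S-825, Tyrara, 2,370 units, £163,150.80):
Base rate for S-825 is 15%.
Additional duty on S-825 from Tyrara: +49.1%. Applied ad valorem rate: 15% + 49.1% = 64.1%.
Duty = £163,150.80 × 64.1% = £104,579.66.
Line 3 (T-515, Tyrara, 3,832 m², £783,452.40):
Base rate for T-515 is 7.5%.
T-515 has an FTA preferential rate, but origin Tyrara is not Durova; base rate stands.
Additional duty on T-515 from Tyrara: +49.6%. Applied ad valorem rate: 7.5% + 49.6% = 57.1%.
Duty = £783,452.40 × 57.1% = £447,351.32.
Total = £38,291.87 + £104,579.66 + £447,351.32 = £590,222.85.

£590,222.85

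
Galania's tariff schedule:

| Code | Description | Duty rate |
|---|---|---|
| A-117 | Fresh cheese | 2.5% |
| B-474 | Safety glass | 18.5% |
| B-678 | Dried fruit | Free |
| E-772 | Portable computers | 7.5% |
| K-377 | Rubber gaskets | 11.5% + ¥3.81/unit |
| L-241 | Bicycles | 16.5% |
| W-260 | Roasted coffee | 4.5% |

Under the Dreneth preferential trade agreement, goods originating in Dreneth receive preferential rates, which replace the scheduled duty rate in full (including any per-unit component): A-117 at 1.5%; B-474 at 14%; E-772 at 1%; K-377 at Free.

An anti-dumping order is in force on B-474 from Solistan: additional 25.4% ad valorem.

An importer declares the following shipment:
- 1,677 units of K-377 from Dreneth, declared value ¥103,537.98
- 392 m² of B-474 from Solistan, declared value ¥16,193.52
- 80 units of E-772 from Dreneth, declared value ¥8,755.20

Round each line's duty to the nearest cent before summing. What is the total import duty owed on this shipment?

¥7,196.51

Line 1 (K-377, Dreneth, 1,677 units, ¥103,537.98):
Base rate for K-377 is 11.5% + ¥3.81/unit.
Origin Dreneth qualifies under the Galania–Dreneth agreement and K-377 is covered: preferential rate Free applies instead.
Duty = ¥103,537.98 × 0% = ¥0.00.
Line 2 (B-474, Solistan, 392 m², ¥16,193.52):
Base rate for B-474 is 18.5%.
B-474 has an FTA preferential rate, but origin Solistan is not Dreneth; base rate stands.
Additional duty on B-474 from Solistan: +25.4%. Applied ad valorem rate: 18.5% + 25.4% = 43.9%.
Duty = ¥16,193.52 × 43.9% = ¥7,108.96.
Line 3 (E-772, Dreneth, 80 units, ¥8,755.20):
Base rate for E-772 is 7.5%.
Origin Dreneth qualifies under the Galania–Dreneth agreement and E-772 is covered: preferential rate 1% applies instead.
Duty = ¥8,755.20 × 1% = ¥87.55.
Total = ¥0.00 + ¥7,108.96 + ¥87.55 = ¥7,196.51.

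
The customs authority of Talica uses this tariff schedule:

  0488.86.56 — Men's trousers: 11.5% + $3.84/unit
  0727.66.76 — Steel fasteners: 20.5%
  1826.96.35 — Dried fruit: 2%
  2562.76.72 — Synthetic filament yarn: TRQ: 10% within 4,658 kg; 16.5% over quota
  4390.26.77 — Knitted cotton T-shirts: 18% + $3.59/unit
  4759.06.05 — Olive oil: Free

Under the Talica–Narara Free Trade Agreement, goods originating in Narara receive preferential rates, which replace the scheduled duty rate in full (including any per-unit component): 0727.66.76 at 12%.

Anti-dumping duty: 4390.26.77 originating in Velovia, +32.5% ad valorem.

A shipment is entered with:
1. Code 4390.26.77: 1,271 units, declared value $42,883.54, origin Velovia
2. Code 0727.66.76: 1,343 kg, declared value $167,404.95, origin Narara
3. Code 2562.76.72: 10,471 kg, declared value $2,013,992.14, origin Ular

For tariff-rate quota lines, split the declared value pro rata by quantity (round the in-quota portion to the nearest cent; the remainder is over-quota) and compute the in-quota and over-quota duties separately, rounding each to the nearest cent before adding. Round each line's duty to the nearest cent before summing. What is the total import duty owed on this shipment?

$320,381.59

Line 1 (4390.26.77, Velovia, 1,271 units, $42,883.54):
Base rate for 4390.26.77 is 18% + $3.59/unit.
Additional duty on 4390.26.77 from Velovia: +32.5%. Applied ad valorem rate: 18% + 32.5% = 50.5%.
Duty = $42,883.54 × 50.5% + 1,271 × $3.59 = $26,219.08.
Line 2 (0727.66.76, Narara, 1,343 kg, $167,404.95):
Base rate for 0727.66.76 is 20.5%.
Origin Narara qualifies under the Talica–Narara agreement and 0727.66.76 is covered: preferential rate 12% applies instead.
Duty = $167,404.95 × 12% = $20,088.59.
Line 3 (2562.76.72, Ular, 10,471 kg, $2,013,992.14):
Code 2562.76.72 is under a tariff-rate quota (threshold 4,658 kg). In-quota: 4,658 kg at 10%; over-quota: 5,813 kg at 16.5%.
Pro-rata value split: in-quota = $2,013,992.14 × 4,658/10,471 = $895,919.72; over-quota = $2,013,992.14 − $895,919.72 = $1,118,072.42.
In-quota duty = $895,919.72 × 10% = $89,591.97. Over-quota duty = $1,118,072.42 × 16.5% = $184,481.95.
Line duty = $89,591.97 + $184,481.95 = $274,073.92.
Total = $26,219.08 + $20,088.59 + $274,073.92 = $320,381.59.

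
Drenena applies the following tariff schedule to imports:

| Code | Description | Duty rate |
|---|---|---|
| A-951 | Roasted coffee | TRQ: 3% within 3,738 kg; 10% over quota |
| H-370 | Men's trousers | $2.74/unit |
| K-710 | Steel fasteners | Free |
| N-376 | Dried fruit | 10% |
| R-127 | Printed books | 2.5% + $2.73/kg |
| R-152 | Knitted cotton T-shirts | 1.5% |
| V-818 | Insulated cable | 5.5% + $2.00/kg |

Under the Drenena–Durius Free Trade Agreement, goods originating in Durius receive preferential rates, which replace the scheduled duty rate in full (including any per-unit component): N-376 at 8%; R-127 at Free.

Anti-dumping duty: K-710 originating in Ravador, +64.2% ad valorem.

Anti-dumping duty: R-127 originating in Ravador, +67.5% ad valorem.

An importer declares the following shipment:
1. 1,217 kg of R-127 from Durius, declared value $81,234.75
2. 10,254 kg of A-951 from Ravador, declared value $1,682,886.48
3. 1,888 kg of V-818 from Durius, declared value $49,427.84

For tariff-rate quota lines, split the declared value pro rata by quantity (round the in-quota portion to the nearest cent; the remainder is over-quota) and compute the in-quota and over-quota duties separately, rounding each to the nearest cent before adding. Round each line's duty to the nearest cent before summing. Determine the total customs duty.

$131,839.54

Line 1 (R-127, Durius, 1,217 kg, $81,234.75):
Base rate for R-127 is 2.5% + $2.73/kg.
Origin Durius qualifies under the Drenena–Durius agreement and R-127 is covered: preferential rate Free applies instead.
The additional-duty order on R-127 targets Ravador, not Durius; it does not apply.
Duty = $81,234.75 × 0% = $0.00.
Line 2 (A-951, Ravador, 10,254 kg, $1,682,886.48):
Code A-951 is under a tariff-rate quota (threshold 3,738 kg). In-quota: 3,738 kg at 3%; over-quota: 6,516 kg at 10%.
Pro-rata value split: in-quota = $1,682,886.48 × 3,738/10,254 = $613,480.56; over-quota = $1,682,886.48 − $613,480.56 = $1,069,405.92.
In-quota duty = $613,480.56 × 3% = $18,404.42. Over-quota duty = $1,069,405.92 × 10% = $106,940.59.
Line duty = $18,404.42 + $106,940.59 = $125,345.01.
Line 3 (V-818, Durius, 1,888 kg, $49,427.84):
Base rate for V-818 is 5.5% + $2.00/kg.
Origin Durius is the FTA partner but V-818 is not on the preference list; base rate stands.
Duty = $49,427.84 × 5.5% + 1,888 × $2.00 = $6,494.53.
Total = $0.00 + $125,345.01 + $6,494.53 = $131,839.54.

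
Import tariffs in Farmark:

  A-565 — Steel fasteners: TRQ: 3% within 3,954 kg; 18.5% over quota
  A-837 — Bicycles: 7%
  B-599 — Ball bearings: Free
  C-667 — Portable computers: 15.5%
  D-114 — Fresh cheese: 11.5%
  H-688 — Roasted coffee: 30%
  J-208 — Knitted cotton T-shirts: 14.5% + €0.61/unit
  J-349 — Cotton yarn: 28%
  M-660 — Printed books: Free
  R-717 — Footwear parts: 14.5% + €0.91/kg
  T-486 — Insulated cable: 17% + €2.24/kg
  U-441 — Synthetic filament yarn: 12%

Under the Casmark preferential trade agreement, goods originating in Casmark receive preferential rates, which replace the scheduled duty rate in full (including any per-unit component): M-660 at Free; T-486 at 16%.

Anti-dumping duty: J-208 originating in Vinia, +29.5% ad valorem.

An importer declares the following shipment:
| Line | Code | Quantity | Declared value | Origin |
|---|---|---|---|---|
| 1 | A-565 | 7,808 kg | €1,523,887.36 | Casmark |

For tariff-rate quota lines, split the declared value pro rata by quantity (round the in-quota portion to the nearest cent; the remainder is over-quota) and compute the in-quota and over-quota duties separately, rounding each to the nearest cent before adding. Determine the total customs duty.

€162,305.33

Line 1 (A-565, Casmark, 7,808 kg, €1,523,887.36):
Code A-565 is under a tariff-rate quota (threshold 3,954 kg). In-quota: 3,954 kg at 3%; over-quota: 3,854 kg at 18.5%.
Pro-rata value split: in-quota = €1,523,887.36 × 3,954/7,808 = €771,702.18; over-quota = €1,523,887.36 − €771,702.18 = €752,185.18.
In-quota duty = €771,702.18 × 3% = €23,151.07. Over-quota duty = €752,185.18 × 18.5% = €139,154.26.
Line duty = €23,151.07 + €139,154.26 = €162,305.33.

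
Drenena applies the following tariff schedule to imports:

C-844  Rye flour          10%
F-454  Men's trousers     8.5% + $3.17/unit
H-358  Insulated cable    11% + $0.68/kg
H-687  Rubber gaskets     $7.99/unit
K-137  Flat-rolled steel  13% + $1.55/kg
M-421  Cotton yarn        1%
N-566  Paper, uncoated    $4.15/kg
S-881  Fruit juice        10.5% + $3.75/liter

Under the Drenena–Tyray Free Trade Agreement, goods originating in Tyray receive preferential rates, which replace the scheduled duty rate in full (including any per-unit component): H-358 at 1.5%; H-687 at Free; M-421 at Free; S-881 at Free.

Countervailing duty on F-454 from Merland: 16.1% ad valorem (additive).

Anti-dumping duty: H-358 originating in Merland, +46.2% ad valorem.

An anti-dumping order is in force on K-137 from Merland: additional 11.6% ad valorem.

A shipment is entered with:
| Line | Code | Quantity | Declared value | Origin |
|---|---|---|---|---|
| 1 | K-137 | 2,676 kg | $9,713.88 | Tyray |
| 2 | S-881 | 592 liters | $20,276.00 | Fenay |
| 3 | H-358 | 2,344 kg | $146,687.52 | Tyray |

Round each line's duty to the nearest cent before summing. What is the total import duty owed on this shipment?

Line 1 (K-137, Tyray, 2,676 kg, $9,713.88):
Base rate for K-137 is 13% + $1.55/kg.
Origin Tyray is the FTA partner but K-137 is not on the preference list; base rate stands.
The additional-duty order on K-137 targets Merland, not Tyray; it does not apply.
Duty = $9,713.88 × 13% + 2,676 × $1.55 = $5,410.60.
Line 2 (S-881, Fenay, 592 liters, $20,276.00):
Base rate for S-881 is 10.5% + $3.75/liter.
S-881 has an FTA preferential rate, but origin Fenay is not Tyray; base rate stands.
Duty = $20,276.00 × 10.5% + 592 × $3.75 = $4,348.98.
Line 3 (H-358, Tyray, 2,344 kg, $146,687.52):
Base rate for H-358 is 11% + $0.68/kg.
Origin Tyray qualifies under the Drenena–Tyray agreement and H-358 is covered: preferential rate 1.5% applies instead.
The additional-duty order on H-358 targets Merland, not Tyray; it does not apply.
Duty = $146,687.52 × 1.5% = $2,200.31.
Total = $5,410.60 + $4,348.98 + $2,200.31 = $11,959.89.

$11,959.89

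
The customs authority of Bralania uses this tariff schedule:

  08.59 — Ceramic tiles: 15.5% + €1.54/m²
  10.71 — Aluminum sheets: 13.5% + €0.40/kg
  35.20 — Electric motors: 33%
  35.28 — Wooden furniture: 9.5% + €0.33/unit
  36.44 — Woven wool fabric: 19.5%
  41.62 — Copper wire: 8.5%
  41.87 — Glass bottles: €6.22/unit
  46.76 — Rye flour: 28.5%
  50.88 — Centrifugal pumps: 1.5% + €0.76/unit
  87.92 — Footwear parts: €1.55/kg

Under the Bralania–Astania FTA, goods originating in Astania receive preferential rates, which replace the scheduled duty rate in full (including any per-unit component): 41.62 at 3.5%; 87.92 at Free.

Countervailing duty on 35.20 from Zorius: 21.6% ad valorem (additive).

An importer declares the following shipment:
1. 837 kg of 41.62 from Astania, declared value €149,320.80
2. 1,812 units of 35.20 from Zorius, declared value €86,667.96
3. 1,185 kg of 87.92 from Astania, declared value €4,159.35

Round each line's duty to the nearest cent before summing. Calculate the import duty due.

Line 1 (41.62, Astania, 837 kg, €149,320.80):
Base rate for 41.62 is 8.5%.
Origin Astania qualifies under the Bralania–Astania agreement and 41.62 is covered: preferential rate 3.5% applies instead.
Duty = €149,320.80 × 3.5% = €5,226.23.
Line 2 (35.20, Zorius, 1,812 units, €86,667.96):
Base rate for 35.20 is 33%.
Additional duty on 35.20 from Zorius: +21.6%. Applied ad valorem rate: 33% + 21.6% = 54.6%.
Duty = €86,667.96 × 54.6% = €47,320.71.
Line 3 (87.92, Astania, 1,185 kg, €4,159.35):
Base rate for 87.92 is €1.55/kg.
Origin Astania qualifies under the Bralania–Astania agreement and 87.92 is covered: preferential rate Free applies instead.
Duty = €4,159.35 × 0% = €0.00.
Total = €5,226.23 + €47,320.71 + €0.00 = €52,546.94.

€52,546.94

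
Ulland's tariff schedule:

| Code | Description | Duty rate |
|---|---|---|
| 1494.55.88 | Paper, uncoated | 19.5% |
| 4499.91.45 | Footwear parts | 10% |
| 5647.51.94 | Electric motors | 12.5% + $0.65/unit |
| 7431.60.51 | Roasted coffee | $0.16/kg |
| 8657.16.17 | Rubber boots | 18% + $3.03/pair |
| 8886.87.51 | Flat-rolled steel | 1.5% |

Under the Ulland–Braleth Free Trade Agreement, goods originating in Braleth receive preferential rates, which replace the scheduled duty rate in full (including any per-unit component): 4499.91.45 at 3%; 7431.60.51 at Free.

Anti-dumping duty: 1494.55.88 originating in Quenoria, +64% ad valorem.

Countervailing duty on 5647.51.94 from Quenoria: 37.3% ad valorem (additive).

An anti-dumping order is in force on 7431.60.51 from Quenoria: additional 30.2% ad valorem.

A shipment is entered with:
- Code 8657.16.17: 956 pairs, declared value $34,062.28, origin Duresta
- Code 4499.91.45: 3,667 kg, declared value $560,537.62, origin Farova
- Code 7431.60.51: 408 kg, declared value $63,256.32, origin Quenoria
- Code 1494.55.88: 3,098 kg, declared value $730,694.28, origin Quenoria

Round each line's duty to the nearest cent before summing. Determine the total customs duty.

$694,380.06

Line 1 (8657.16.17, Duresta, 956 pairs, $34,062.28):
Base rate for 8657.16.17 is 18% + $3.03/pair.
Duty = $34,062.28 × 18% + 956 × $3.03 = $9,027.89.
Line 2 (4499.91.45, Farova, 3,667 kg, $560,537.62):
Base rate for 4499.91.45 is 10%.
4499.91.45 has an FTA preferential rate, but origin Farova is not Braleth; base rate stands.
Duty = $560,537.62 × 10% = $56,053.76.
Line 3 (7431.60.51, Quenoria, 408 kg, $63,256.32):
Base rate for 7431.60.51 is $0.16/kg.
7431.60.51 has an FTA preferential rate, but origin Quenoria is not Braleth; base rate stands.
Additional duty on 7431.60.51 from Quenoria: +30.2% ad valorem. Applied ad valorem rate = 30.2%.
Duty = $63,256.32 × 30.2% + 408 × $0.16 = $19,168.69.
Line 4 (1494.55.88, Quenoria, 3,098 kg, $730,694.28):
Base rate for 1494.55.88 is 19.5%.
Additional duty on 1494.55.88 from Quenoria: +64%. Applied ad valorem rate: 19.5% + 64% = 83.5%.
Duty = $730,694.28 × 83.5% = $610,129.72.
Total = $9,027.89 + $56,053.76 + $19,168.69 + $610,129.72 = $694,380.06.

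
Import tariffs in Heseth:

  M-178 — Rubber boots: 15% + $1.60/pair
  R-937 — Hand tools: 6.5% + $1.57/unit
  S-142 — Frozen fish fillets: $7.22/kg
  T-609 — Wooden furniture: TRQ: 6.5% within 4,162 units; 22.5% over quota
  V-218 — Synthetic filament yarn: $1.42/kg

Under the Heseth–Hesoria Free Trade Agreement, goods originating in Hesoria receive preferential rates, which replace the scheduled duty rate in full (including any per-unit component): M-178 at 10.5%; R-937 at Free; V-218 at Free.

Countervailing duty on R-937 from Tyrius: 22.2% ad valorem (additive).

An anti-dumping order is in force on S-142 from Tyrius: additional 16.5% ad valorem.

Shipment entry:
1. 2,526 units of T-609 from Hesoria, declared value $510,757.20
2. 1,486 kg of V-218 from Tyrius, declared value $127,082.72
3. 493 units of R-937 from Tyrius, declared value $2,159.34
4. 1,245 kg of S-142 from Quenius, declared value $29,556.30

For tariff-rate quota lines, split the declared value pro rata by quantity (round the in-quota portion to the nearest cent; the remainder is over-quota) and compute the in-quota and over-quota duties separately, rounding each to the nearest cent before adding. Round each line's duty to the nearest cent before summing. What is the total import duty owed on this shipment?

$45,691.98

Line 1 (T-609, Hesoria, 2,526 units, $510,757.20):
Code T-609 is under a tariff-rate quota (threshold 4,162 units). Quantity 2,526 units is within the quota, so the in-quota rate 6.5% applies to the full value.
Duty = $510,757.20 × 6.5% = $33,199.22.
Line 2 (V-218, Tyrius, 1,486 kg, $127,082.72):
Base rate for V-218 is $1.42/kg.
V-218 has an FTA preferential rate, but origin Tyrius is not Hesoria; base rate stands.
Duty = 1,486 × $1.42 = $2,110.12.
Line 3 (R-937, Tyrius, 493 units, $2,159.34):
Base rate for R-937 is 6.5% + $1.57/unit.
R-937 has an FTA preferential rate, but origin Tyrius is not Hesoria; base rate stands.
Additional duty on R-937 from Tyrius: +22.2%. Applied ad valorem rate: 6.5% + 22.2% = 28.7%.
Duty = $2,159.34 × 28.7% + 493 × $1.57 = $1,393.74.
Line 4 (S-142, Quenius, 1,245 kg, $29,556.30):
Base rate for S-142 is $7.22/kg.
The additional-duty order on S-142 targets Tyrius, not Quenius; it does not apply.
Duty = 1,245 × $7.22 = $8,988.90.
Total = $33,199.22 + $2,110.12 + $1,393.74 + $8,988.90 = $45,691.98.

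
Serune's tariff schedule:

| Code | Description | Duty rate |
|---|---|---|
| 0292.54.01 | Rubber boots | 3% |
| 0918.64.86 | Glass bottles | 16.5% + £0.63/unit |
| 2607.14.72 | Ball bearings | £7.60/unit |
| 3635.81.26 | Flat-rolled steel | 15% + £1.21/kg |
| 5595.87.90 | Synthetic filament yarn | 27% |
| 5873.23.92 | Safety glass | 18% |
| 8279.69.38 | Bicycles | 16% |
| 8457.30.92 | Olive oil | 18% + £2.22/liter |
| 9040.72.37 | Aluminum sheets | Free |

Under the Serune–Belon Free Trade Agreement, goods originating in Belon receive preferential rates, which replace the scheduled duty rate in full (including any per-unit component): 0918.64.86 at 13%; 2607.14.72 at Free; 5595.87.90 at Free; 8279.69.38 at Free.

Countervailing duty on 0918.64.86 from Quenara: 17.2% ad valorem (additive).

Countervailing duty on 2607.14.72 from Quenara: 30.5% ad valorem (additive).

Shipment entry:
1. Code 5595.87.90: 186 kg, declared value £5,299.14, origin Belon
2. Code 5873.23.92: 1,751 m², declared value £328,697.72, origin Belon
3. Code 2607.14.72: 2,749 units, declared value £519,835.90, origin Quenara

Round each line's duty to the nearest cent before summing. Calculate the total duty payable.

Line 1 (5595.87.90, Belon, 186 kg, £5,299.14):
Base rate for 5595.87.90 is 27%.
Origin Belon qualifies under the Serune–Belon agreement and 5595.87.90 is covered: preferential rate Free applies instead.
Duty = £5,299.14 × 0% = £0.00.
Line 2 (5873.23.92, Belon, 1,751 m², £328,697.72):
Base rate for 5873.23.92 is 18%.
Origin Belon is the FTA partner but 5873.23.92 is not on the preference list; base rate stands.
Duty = £328,697.72 × 18% = £59,165.59.
Line 3 (2607.14.72, Quenara, 2,749 units, £519,835.90):
Base rate for 2607.14.72 is £7.60/unit.
2607.14.72 has an FTA preferential rate, but origin Quenara is not Belon; base rate stands.
Additional duty on 2607.14.72 from Quenara: +30.5% ad valorem. Applied ad valorem rate = 30.5%.
Duty = £519,835.90 × 30.5% + 2,749 × £7.60 = £179,442.35.
Total = £0.00 + £59,165.59 + £179,442.35 = £238,607.94.

£238,607.94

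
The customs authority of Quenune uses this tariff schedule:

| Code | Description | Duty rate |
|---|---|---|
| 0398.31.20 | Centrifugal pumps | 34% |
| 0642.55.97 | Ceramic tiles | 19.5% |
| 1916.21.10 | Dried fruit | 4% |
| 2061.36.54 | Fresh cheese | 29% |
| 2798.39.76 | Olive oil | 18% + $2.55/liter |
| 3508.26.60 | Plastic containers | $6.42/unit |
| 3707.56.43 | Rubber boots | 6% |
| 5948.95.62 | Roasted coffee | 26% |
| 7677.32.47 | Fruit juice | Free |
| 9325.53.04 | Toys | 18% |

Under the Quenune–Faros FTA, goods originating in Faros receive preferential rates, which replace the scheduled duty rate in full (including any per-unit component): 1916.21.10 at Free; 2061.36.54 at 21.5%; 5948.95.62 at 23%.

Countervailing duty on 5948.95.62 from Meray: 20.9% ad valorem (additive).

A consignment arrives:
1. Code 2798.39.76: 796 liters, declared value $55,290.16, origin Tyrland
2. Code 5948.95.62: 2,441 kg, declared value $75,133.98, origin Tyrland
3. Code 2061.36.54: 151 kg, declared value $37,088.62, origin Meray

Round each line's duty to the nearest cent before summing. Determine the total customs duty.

Line 1 (2798.39.76, Tyrland, 796 liters, $55,290.16):
Base rate for 2798.39.76 is 18% + $2.55/liter.
Duty = $55,290.16 × 18% + 796 × $2.55 = $11,982.03.
Line 2 (5948.95.62, Tyrland, 2,441 kg, $75,133.98):
Base rate for 5948.95.62 is 26%.
5948.95.62 has an FTA preferential rate, but origin Tyrland is not Faros; base rate stands.
The additional-duty order on 5948.95.62 targets Meray, not Tyrland; it does not apply.
Duty = $75,133.98 × 26% = $19,534.83.
Line 3 (2061.36.54, Meray, 151 kg, $37,088.62):
Base rate for 2061.36.54 is 29%.
2061.36.54 has an FTA preferential rate, but origin Meray is not Faros; base rate stands.
Duty = $37,088.62 × 29% = $10,755.70.
Total = $11,982.03 + $19,534.83 + $10,755.70 = $42,272.56.

$42,272.56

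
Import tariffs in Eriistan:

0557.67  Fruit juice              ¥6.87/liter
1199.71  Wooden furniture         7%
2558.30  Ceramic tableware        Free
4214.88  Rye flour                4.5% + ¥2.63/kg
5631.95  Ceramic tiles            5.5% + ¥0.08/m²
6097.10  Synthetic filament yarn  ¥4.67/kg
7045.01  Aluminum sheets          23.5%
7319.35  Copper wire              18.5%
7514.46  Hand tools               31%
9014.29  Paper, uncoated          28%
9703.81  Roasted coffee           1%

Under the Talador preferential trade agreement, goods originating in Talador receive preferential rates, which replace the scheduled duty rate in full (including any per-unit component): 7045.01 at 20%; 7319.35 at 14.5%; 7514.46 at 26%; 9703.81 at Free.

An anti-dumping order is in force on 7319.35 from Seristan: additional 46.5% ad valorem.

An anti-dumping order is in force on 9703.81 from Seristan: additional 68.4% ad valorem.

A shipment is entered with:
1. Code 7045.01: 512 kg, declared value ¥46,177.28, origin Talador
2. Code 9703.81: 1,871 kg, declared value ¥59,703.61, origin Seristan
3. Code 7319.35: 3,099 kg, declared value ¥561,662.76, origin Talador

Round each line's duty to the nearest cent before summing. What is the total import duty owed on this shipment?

Line 1 (7045.01, Talador, 512 kg, ¥46,177.28):
Base rate for 7045.01 is 23.5%.
Origin Talador qualifies under the Eriistan–Talador agreement and 7045.01 is covered: preferential rate 20% applies instead.
Duty = ¥46,177.28 × 20% = ¥9,235.46.
Line 2 (9703.81, Seristan, 1,871 kg, ¥59,703.61):
Base rate for 9703.81 is 1%.
9703.81 has an FTA preferential rate, but origin Seristan is not Talador; base rate stands.
Additional duty on 9703.81 from Seristan: +68.4%. Applied ad valorem rate: 1% + 68.4% = 69.4%.
Duty = ¥59,703.61 × 69.4% = ¥41,434.31.
Line 3 (7319.35, Talador, 3,099 kg, ¥561,662.76):
Base rate for 7319.35 is 18.5%.
Origin Talador qualifies under the Eriistan–Talador agreement and 7319.35 is covered: preferential rate 14.5% applies instead.
The additional-duty order on 7319.35 targets Seristan, not Talador; it does not apply.
Duty = ¥561,662.76 × 14.5% = ¥81,441.10.
Total = ¥9,235.46 + ¥41,434.31 + ¥81,441.10 = ¥132,110.87.

¥132,110.87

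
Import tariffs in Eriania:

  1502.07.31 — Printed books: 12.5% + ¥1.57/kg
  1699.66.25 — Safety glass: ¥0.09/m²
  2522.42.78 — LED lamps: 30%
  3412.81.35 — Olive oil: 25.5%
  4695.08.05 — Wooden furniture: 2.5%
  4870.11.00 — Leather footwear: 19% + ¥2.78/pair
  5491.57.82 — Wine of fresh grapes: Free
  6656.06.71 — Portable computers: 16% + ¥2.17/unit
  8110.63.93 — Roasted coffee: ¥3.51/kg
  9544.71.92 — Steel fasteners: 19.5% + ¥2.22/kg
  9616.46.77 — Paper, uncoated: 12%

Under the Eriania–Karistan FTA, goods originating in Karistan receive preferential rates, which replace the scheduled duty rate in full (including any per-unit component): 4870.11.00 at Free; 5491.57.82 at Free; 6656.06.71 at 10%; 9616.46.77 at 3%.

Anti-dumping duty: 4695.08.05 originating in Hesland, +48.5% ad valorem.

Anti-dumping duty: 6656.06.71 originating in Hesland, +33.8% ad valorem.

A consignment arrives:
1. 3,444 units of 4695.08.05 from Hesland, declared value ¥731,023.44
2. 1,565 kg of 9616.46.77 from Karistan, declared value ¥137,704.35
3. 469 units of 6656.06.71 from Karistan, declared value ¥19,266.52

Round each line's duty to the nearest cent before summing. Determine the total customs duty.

Line 1 (4695.08.05, Hesland, 3,444 units, ¥731,023.44):
Base rate for 4695.08.05 is 2.5%.
Additional duty on 4695.08.05 from Hesland: +48.5%. Applied ad valorem rate: 2.5% + 48.5% = 51%.
Duty = ¥731,023.44 × 51% = ¥372,821.95.
Line 2 (9616.46.77, Karistan, 1,565 kg, ¥137,704.35):
Base rate for 9616.46.77 is 12%.
Origin Karistan qualifies under the Eriania–Karistan agreement and 9616.46.77 is covered: preferential rate 3% applies instead.
Duty = ¥137,704.35 × 3% = ¥4,131.13.
Line 3 (6656.06.71, Karistan, 469 units, ¥19,266.52):
Base rate for 6656.06.71 is 16% + ¥2.17/unit.
Origin Karistan qualifies under the Eriania–Karistan agreement and 6656.06.71 is covered: preferential rate 10% applies instead.
The additional-duty order on 6656.06.71 targets Hesland, not Karistan; it does not apply.
Duty = ¥19,266.52 × 10% = ¥1,926.65.
Total = ¥372,821.95 + ¥4,131.13 + ¥1,926.65 = ¥378,879.73.

¥378,879.73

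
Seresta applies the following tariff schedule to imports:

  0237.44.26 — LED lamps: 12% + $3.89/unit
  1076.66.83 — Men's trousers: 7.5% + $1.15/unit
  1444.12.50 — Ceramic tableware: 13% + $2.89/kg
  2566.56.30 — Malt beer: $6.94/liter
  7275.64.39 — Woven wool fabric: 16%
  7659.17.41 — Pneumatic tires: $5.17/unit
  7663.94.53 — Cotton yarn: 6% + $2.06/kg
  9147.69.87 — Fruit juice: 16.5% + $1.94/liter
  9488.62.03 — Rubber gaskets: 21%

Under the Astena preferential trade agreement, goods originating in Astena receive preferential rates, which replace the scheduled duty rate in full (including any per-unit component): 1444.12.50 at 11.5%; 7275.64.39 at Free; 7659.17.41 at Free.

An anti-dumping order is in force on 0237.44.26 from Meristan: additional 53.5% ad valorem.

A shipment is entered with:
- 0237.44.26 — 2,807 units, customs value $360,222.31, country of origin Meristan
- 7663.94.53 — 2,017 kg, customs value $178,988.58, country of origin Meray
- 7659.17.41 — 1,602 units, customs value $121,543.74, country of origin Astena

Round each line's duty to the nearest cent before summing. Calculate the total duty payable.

Line 1 (0237.44.26, Meristan, 2,807 units, $360,222.31):
Base rate for 0237.44.26 is 12% + $3.89/unit.
Additional duty on 0237.44.26 from Meristan: +53.5%. Applied ad valorem rate: 12% + 53.5% = 65.5%.
Duty = $360,222.31 × 65.5% + 2,807 × $3.89 = $246,864.84.
Line 2 (7663.94.53, Meray, 2,017 kg, $178,988.58):
Base rate for 7663.94.53 is 6% + $2.06/kg.
Duty = $178,988.58 × 6% + 2,017 × $2.06 = $14,894.33.
Line 3 (7659.17.41, Astena, 1,602 units, $121,543.74):
Base rate for 7659.17.41 is $5.17/unit.
Origin Astena qualifies under the Seresta–Astena agreement and 7659.17.41 is covered: preferential rate Free applies instead.
Duty = $121,543.74 × 0% = $0.00.
Total = $246,864.84 + $14,894.33 + $0.00 = $261,759.17.

$261,759.17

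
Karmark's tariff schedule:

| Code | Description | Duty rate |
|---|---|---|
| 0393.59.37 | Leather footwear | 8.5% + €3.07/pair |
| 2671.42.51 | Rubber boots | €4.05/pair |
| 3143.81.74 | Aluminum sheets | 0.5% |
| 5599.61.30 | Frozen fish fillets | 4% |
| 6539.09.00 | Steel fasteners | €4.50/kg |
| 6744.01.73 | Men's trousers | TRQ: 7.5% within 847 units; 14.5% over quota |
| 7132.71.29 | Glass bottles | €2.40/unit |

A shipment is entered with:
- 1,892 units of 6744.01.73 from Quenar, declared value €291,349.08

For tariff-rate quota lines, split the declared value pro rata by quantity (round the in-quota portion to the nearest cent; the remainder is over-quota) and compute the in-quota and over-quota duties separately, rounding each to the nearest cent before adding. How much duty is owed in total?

€33,115.54

Line 1 (6744.01.73, Quenar, 1,892 units, €291,349.08):
Code 6744.01.73 is under a tariff-rate quota (threshold 847 units). In-quota: 847 units at 7.5%; over-quota: 1,045 units at 14.5%.
Pro-rata value split: in-quota = €291,349.08 × 847/1,892 = €130,429.53; over-quota = €291,349.08 − €130,429.53 = €160,919.55.
In-quota duty = €130,429.53 × 7.5% = €9,782.21. Over-quota duty = €160,919.55 × 14.5% = €23,333.33.
Line duty = €9,782.21 + €23,333.33 = €33,115.54.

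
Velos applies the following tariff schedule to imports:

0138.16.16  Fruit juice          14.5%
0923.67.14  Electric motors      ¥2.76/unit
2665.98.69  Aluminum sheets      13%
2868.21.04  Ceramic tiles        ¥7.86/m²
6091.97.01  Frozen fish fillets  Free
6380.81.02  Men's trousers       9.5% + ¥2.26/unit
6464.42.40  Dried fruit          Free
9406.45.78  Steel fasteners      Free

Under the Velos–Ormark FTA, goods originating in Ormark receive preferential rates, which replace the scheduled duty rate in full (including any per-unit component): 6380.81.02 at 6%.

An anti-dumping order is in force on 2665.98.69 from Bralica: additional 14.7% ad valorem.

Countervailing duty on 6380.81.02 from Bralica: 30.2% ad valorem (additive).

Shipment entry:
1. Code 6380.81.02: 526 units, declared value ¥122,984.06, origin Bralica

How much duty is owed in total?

Line 1 (6380.81.02, Bralica, 526 units, ¥122,984.06):
Base rate for 6380.81.02 is 9.5% + ¥2.26/unit.
6380.81.02 has an FTA preferential rate, but origin Bralica is not Ormark; base rate stands.
Additional duty on 6380.81.02 from Bralica: +30.2%. Applied ad valorem rate: 9.5% + 30.2% = 39.7%.
Duty = ¥122,984.06 × 39.7% + 526 × ¥2.26 = ¥50,013.43.

¥50,013.43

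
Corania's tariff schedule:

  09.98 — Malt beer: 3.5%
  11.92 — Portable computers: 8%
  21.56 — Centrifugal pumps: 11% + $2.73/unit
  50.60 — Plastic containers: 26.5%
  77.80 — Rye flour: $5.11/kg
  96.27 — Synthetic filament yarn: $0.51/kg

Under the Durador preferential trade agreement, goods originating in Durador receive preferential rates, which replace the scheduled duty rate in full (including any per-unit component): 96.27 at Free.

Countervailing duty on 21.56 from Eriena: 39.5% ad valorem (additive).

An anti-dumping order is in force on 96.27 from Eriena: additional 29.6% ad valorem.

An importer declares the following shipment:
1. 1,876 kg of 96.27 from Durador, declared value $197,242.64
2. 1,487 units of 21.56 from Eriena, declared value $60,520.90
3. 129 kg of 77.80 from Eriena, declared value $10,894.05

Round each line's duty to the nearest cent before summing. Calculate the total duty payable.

$35,281.75

Line 1 (96.27, Durador, 1,876 kg, $197,242.64):
Base rate for 96.27 is $0.51/kg.
Origin Durador qualifies under the Corania–Durador agreement and 96.27 is covered: preferential rate Free applies instead.
The additional-duty order on 96.27 targets Eriena, not Durador; it does not apply.
Duty = $197,242.64 × 0% = $0.00.
Line 2 (21.56, Eriena, 1,487 units, $60,520.90):
Base rate for 21.56 is 11% + $2.73/unit.
Additional duty on 21.56 from Eriena: +39.5%. Applied ad valorem rate: 11% + 39.5% = 50.5%.
Duty = $60,520.90 × 50.5% + 1,487 × $2.73 = $34,622.56.
Line 3 (77.80, Eriena, 129 kg, $10,894.05):
Base rate for 77.80 is $5.11/kg.
Duty = 129 × $5.11 = $659.19.
Total = $0.00 + $34,622.56 + $659.19 = $35,281.75.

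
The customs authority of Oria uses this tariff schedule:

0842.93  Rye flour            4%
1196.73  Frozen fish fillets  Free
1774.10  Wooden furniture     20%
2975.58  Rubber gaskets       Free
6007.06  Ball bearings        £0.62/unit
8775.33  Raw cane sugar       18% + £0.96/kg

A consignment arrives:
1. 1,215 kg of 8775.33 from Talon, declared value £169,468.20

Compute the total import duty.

Line 1 (8775.33, Talon, 1,215 kg, £169,468.20):
Base rate for 8775.33 is 18% + £0.96/kg.
Duty = £169,468.20 × 18% + 1,215 × £0.96 = £31,670.68.

£31,670.68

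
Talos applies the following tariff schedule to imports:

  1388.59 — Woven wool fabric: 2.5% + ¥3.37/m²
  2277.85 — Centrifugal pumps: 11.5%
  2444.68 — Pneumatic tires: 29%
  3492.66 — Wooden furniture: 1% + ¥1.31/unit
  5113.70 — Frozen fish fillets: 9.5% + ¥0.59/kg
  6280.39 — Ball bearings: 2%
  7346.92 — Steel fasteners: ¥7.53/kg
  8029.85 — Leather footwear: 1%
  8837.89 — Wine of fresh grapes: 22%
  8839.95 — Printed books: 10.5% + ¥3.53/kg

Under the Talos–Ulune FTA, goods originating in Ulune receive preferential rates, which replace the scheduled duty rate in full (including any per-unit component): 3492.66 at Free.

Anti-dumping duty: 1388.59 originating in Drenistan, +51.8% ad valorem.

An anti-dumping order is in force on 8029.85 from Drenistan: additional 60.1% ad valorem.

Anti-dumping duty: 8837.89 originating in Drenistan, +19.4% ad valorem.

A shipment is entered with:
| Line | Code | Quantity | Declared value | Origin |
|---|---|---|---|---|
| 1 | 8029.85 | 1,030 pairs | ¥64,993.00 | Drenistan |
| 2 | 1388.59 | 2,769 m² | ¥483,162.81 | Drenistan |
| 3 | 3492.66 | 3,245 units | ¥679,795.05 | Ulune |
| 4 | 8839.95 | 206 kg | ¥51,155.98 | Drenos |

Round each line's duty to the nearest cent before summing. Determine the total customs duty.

Line 1 (8029.85, Drenistan, 1,030 pairs, ¥64,993.00):
Base rate for 8029.85 is 1%.
Additional duty on 8029.85 from Drenistan: +60.1%. Applied ad valorem rate: 1% + 60.1% = 61.1%.
Duty = ¥64,993.00 × 61.1% = ¥39,710.72.
Line 2 (1388.59, Drenistan, 2,769 m², ¥483,162.81):
Base rate for 1388.59 is 2.5% + ¥3.37/m².
Additional duty on 1388.59 from Drenistan: +51.8%. Applied ad valorem rate: 2.5% + 51.8% = 54.3%.
Duty = ¥483,162.81 × 54.3% + 2,769 × ¥3.37 = ¥271,688.94.
Line 3 (3492.66, Ulune, 3,245 units, ¥679,795.05):
Base rate for 3492.66 is 1% + ¥1.31/unit.
Origin Ulune qualifies under the Talos–Ulune agreement and 3492.66 is covered: preferential rate Free applies instead.
Duty = ¥679,795.05 × 0% = ¥0.00.
Line 4 (8839.95, Drenos, 206 kg, ¥51,155.98):
Base rate for 8839.95 is 10.5% + ¥3.53/kg.
Duty = ¥51,155.98 × 10.5% + 206 × ¥3.53 = ¥6,098.56.
Total = ¥39,710.72 + ¥271,688.94 + ¥0.00 + ¥6,098.56 = ¥317,498.22.

¥317,498.22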